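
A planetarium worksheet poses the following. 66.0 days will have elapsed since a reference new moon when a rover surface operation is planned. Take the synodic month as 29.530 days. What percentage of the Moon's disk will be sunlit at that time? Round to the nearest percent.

66.0/29.530 = 2.235 lunations, so 2 complete cycles and 6.94 d into the next.
The Moon has covered 6.94/29.530 of its cycle, so θ ≈ 360° × 6.94/29.530 = 84.6°.
cos 84.6° = 0.094, so f = (1 − 0.094)/2 = 0.453, so 45%.

45%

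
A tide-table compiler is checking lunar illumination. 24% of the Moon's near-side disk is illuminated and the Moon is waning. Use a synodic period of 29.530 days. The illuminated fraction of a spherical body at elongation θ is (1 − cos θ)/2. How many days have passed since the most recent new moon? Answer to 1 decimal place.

24.7 days

From f = (1 − cos θ)/2: cos θ = 1 − 2×0.24 = 0.520; arccos → 58.7°.
Waning ⇒ past full, so θ = 360° − 58.7° = 301.3°.
At 360°/29.530 d per day, 301.3° corresponds to 24.72 days.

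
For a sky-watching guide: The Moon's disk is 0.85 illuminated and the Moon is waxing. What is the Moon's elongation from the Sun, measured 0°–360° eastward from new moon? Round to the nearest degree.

134°

Invert f = (1 − cos θ)/2 to get cos θ = 1 − 2(0.85) = -0.700, hence θ₀ = arccos -0.700 = 134.4°.
Before full moon the principal value applies: θ = 134.4°.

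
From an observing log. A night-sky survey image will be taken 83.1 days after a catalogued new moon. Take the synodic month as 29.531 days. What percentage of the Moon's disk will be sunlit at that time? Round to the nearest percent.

30%

83.1/29.531 = 2.814 lunations, so 2 complete cycles and 24.04 d into the next.
Phase angle: θ = 360°·(24.04 d)/(29.531 d) = 293.0°.
Illuminated fraction = (1 − cos 293.0°)/2 = (1 − 0.391)/2 ≈ 0.304, so 30%.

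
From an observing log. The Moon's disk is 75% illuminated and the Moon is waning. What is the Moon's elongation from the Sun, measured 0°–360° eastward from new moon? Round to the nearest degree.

cos θ = 1 − 2f = -0.500, giving a principal value of 120.0°.
Since the Moon is past full (waning), take the reflex angle: θ = 360° − 120.0° = 240.0°.

240°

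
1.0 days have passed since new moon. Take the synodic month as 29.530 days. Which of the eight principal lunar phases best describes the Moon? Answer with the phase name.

new moon

At 1.0/29.530 of the cycle, θ ≈ 12° — the new moon range.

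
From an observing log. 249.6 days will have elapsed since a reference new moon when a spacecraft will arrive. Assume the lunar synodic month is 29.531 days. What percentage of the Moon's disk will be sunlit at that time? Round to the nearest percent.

98%

249.6/29.531 = 8.452 lunations, so 8 complete cycles and 13.35 d into the next.
Phase angle: θ = 360°·(13.35 d)/(29.531 d) = 162.8°.
cos 162.8° = (-0.955), so f = (1 − (-0.955))/2 = 0.978, so 98%.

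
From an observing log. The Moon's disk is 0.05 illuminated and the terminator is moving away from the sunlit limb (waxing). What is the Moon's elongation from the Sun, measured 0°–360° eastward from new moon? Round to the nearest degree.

Invert f = (1 − cos θ)/2 to get cos θ = 1 − 2(0.05) = 0.900, hence θ₀ = arccos 0.900 = 25.8°.
The Moon is waxing (0°–180°), so θ = 25.8° directly.

26°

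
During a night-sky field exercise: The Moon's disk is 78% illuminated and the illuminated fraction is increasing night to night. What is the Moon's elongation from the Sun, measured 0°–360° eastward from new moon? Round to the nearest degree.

124°

Invert f = (1 − cos θ)/2 to get cos θ = 1 − 2(0.78) = -0.560, hence θ₀ = arccos -0.560 = 124.1°.
Before full moon the principal value applies: θ = 124.1°.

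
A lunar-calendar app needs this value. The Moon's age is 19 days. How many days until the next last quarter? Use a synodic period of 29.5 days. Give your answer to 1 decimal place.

Last quarter occurs at elongation 270°, i.e. at age 29.5 × 270/360 = 22.125 d.
That is 22.125 − 19 = 3.125 days ahead.

3.1 days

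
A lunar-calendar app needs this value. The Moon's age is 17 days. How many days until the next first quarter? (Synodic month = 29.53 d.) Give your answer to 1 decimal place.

19.9 days

First quarter occurs at elongation 90°, i.e. at age 29.53 × 90/360 = 7.383 d.
Already past this cycle's first quarter; the next is at 7.383 + 29.53 = 36.913 d, so 36.913 − 17 = 19.913 days.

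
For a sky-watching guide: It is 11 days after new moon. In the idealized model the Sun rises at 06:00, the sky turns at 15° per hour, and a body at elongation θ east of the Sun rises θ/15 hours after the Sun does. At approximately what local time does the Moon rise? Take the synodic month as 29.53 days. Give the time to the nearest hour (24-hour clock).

15:00

Phase angle: θ = 360°·(11 d)/(29.53 d) = 134.1°.
The Moon trails the Sun by θ/15 = 134.1/15 ≈ 8.94 hours.
06:00 + 8.94 h ≈ 14:56 → 15:00 to the nearest hour.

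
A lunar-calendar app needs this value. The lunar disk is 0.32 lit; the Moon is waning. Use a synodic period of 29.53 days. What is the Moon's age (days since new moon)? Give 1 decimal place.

Invert f = (1 − cos θ)/2 to get cos θ = 1 − 2(0.32) = 0.360, hence θ₀ = arccos 0.360 = 68.9°.
A waning Moon lies in 180°–360°, so θ = 360° − 68.9° = 291.1°.
That fraction of the synodic month is 291.1/360 × 29.53 d ≈ 23.88 d.

23.9 days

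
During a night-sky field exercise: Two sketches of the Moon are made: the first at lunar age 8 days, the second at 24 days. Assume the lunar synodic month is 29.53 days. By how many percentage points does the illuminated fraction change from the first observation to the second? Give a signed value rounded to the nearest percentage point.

-26 percentage points

θ₁ = 360° × 8/29.53 = 97.5°, f₁ = (1 − cos θ₁)/2 = 0.566.
θ₂ = 360° × 24/29.53 = 292.6°, f₂ = (1 − cos θ₂)/2 = 0.308.
Change = f₂ − f₁ = -0.258 → -26 percentage points.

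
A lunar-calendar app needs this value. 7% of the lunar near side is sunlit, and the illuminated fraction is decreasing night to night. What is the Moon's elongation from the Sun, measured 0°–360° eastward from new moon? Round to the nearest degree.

cos θ = 1 − 2f = 0.860, giving a principal value of 30.7°.
Since the Moon is past full (waning), take the reflex angle: θ = 360° − 30.7° = 329.3°.

329°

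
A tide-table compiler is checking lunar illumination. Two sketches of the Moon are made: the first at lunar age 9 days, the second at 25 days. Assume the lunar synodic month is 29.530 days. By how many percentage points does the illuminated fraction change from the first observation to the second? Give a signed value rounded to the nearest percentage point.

-45 percentage points

First observation: θ = 360°·9/29.530 = 109.7°, so f = 0.669.
Second observation: θ = 304.8°, f = 0.215.
Δf = 0.215 − 0.669 = -0.454, i.e. -45 pp.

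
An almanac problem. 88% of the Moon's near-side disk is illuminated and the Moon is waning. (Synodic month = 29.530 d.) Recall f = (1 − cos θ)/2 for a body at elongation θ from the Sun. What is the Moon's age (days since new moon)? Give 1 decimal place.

18.1 days

From f = (1 − cos θ)/2: cos θ = 1 − 2×0.88 = -0.760; arccos → 139.5°.
Since the Moon is past full (waning), take the reflex angle: θ = 360° − 139.5° = 220.5°.
At 360°/29.530 d per day, 220.5° corresponds to 18.09 days.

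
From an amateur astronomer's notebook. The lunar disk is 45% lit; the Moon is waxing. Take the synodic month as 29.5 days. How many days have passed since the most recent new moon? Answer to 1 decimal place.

From f = (1 − cos θ)/2: cos θ = 1 − 2×0.45 = 0.100; arccos → 84.3°.
Before full moon the principal value applies: θ = 84.3°.
Age = 29.5 × 84.3°/360° ≈ 6.90 days.

6.9 days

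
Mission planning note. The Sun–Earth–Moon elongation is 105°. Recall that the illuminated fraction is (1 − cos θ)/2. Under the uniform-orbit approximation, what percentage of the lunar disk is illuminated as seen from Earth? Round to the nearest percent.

Half-versine of 105°: (1 − (-0.259))/2 = 0.629, i.e. 63%.

63%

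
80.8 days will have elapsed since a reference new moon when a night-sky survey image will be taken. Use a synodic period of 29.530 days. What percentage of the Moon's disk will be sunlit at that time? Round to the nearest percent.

Reduce mod P: 80.8 − 2×29.530 = 21.74 d into the current lunation.
Phase angle: θ = 360°·(21.74 d)/(29.530 d) = 265.0°.
Illuminated fraction = (1 − cos 265.0°)/2 = (1 − (-0.087))/2 ≈ 0.543, so 54%.

54%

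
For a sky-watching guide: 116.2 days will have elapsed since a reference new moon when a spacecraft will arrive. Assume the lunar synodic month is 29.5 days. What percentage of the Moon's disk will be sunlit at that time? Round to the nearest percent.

116.2/29.5 = 3.939 lunations, so 3 complete cycles and 27.70 d into the next.
Elongation θ = 360° × 27.70/29.5 ≈ 338.0°.
Illuminated fraction = (1 − cos 338.0°)/2 = (1 − 0.927)/2 ≈ 0.036, so 4%.

4%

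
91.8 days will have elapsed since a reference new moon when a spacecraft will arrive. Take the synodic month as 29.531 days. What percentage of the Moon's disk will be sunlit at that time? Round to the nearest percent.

11%

91.8 d spans 3 complete synodic months (3 × 29.531 = 88.59 d) plus 3.21 d.
The Moon has covered 3.21/29.531 of its cycle, so θ ≈ 360° × 3.21/29.531 = 39.1°.
With cos θ = 0.776, the lit fraction is (1 − 0.776)/2 ≈ 0.112, so 11%.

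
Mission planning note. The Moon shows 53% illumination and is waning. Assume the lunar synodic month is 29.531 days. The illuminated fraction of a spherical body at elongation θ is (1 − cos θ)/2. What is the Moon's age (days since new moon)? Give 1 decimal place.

21.9 days

cos θ = 1 − 2f = -0.060, giving a principal value of 93.4°.
Since the Moon is past full (waning), take the reflex angle: θ = 360° − 93.4° = 266.6°.
At 360°/29.531 d per day, 266.6° corresponds to 21.87 days.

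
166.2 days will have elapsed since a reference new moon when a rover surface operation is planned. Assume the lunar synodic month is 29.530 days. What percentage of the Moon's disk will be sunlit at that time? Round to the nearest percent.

85%

Reduce mod P: 166.2 − 5×29.530 = 18.55 d into the current lunation.
Elongation θ = 360° × 18.55/29.530 ≈ 226.1°.
With cos θ = (-0.693), the lit fraction is (1 − (-0.693))/2 ≈ 0.846, so 85%.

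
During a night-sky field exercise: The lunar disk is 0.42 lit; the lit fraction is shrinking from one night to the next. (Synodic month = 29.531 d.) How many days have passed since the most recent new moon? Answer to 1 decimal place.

cos θ = 1 − 2f = 0.160, giving a principal value of 80.8°.
Since the Moon is past full (waning), take the reflex angle: θ = 360° − 80.8° = 279.2°.
At 360°/29.531 d per day, 279.2° corresponds to 22.90 days.

22.9 days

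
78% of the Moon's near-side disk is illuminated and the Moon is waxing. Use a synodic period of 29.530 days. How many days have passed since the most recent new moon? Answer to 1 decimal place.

From f = (1 − cos θ)/2: cos θ = 1 − 2×0.78 = -0.560; arccos → 124.1°.
The Moon is waxing (0°–180°), so θ = 124.1° directly.
That fraction of the synodic month is 124.1/360 × 29.530 d ≈ 10.18 d.

10.2 days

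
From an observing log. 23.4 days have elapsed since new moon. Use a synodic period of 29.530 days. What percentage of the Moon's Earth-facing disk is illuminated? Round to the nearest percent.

37%

Elongation θ = 360° × 23.4/29.530 ≈ 285.3°.
cos 285.3° = 0.263, so f = (1 − 0.263)/2 = 0.368, so 37%.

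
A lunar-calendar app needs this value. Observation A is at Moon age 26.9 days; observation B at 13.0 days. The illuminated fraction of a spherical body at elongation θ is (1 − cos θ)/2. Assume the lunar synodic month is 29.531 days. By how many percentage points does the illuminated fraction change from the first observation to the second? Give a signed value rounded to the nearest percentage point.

+89 pp

θ₁ = 360° × 26.9/29.531 = 327.9°, f₁ = (1 − cos θ₁)/2 = 0.076.
θ₂ = 360° × 13.0/29.531 = 158.5°, f₂ = (1 − cos θ₂)/2 = 0.965.
Change = f₂ − f₁ = +0.889 → +89 percentage points.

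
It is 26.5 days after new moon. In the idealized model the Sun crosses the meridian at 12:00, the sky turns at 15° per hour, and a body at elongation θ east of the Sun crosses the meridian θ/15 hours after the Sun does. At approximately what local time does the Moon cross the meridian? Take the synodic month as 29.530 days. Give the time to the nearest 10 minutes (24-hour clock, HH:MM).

09:30

The Moon has covered 26.5/29.530 of its cycle, so θ ≈ 360° × 26.5/29.530 = 323.1°.
At 15° of sky rotation per hour, 323.1° corresponds to a 21.54 h lag.
12:00 + 21.537 h ≈ 09:32 → 09:30 to the nearest ten minutes.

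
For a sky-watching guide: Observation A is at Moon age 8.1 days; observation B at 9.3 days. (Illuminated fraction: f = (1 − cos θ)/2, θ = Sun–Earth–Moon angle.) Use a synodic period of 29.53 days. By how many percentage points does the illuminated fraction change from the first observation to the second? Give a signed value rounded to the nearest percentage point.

+12 percentage points

θ₁ = 360° × 8.1/29.53 = 98.7°, f₁ = (1 − cos θ₁)/2 = 0.576.
θ₂ = 360° × 9.3/29.53 = 113.4°, f₂ = (1 − cos θ₂)/2 = 0.698.
Change = f₂ − f₁ = +0.122 → +12 percentage points.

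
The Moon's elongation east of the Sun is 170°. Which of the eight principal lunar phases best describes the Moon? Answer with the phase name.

170° lies in the full moon sector of the 8-phase cycle.

full moon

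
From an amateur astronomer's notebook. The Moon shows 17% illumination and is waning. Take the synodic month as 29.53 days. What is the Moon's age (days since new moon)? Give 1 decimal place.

Invert f = (1 − cos θ)/2 to get cos θ = 1 − 2(0.17) = 0.660, hence θ₀ = arccos 0.660 = 48.7°.
Since the Moon is past full (waning), take the reflex angle: θ = 360° − 48.7° = 311.3°.
At 360°/29.53 d per day, 311.3° corresponds to 25.54 days.

25.5 days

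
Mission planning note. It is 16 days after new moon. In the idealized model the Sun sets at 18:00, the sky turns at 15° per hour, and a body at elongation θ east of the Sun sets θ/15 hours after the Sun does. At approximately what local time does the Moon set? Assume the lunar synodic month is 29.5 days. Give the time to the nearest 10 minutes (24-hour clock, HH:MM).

Phase angle: θ = 360°·(16 d)/(29.5 d) = 195.3°.
At 15° of sky rotation per hour, 195.3° corresponds to a 13.02 h lag.
18:00 + 13.017 h ≈ 07:01 → 07:00 to the nearest ten minutes.

07:00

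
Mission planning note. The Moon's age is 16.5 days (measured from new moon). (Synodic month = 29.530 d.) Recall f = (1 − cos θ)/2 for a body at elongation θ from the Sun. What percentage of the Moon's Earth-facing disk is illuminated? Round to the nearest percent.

97%

The Moon has covered 16.5/29.530 of its cycle, so θ ≈ 360° × 16.5/29.530 = 201.2°.
With cos θ = (-0.933), the lit fraction is (1 − (-0.933))/2 ≈ 0.966, so 97%.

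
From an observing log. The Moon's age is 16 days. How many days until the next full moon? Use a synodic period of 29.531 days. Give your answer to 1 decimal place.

28.3 days

Full moon is 0.5 of the way through the cycle: age 0.5 × 29.531 = 14.765 d.
Already past this cycle's full moon; the next is at 14.765 + 29.531 = 44.296 d, so 44.296 − 16 = 28.296 days.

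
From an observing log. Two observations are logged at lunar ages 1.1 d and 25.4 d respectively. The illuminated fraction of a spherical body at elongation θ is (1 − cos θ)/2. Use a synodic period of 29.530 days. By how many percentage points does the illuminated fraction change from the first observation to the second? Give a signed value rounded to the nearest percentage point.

First observation: θ = 360°·1.1/29.530 = 13.4°, so f = 0.014.
Second observation: θ = 309.7°, f = 0.181.
Δf = 0.181 − 0.014 = +0.167, i.e. +17 pp.

+17 pp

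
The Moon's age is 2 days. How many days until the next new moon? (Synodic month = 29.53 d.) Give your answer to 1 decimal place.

The next new moon completes the synodic month: 29.53 − 2 = 27.530 days.

27.5 days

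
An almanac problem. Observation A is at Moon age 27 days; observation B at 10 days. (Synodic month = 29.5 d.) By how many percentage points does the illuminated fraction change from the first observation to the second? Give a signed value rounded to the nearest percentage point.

First observation: θ = 360°·27/29.5 = 329.5°, so f = 0.069.
Second observation: θ = 122.0°, f = 0.765.
Δf = 0.765 − 0.069 = +0.696, i.e. +70 pp.

+70 percentage points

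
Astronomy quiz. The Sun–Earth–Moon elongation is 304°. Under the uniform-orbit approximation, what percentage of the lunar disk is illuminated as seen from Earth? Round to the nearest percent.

f = (1 − cos 304°)/2 = (1 − 0.559)/2 ≈ 0.220, i.e. 22%.

22%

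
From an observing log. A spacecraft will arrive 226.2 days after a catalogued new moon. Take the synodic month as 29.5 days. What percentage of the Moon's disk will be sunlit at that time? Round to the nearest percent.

226.2/29.5 = 7.668 lunations, so 7 complete cycles and 19.70 d into the next.
Phase angle: θ = 360°·(19.70 d)/(29.5 d) = 240.4°.
Illuminated fraction = (1 − cos 240.4°)/2 = (1 − (-0.494))/2 ≈ 0.747, so 75%.

75%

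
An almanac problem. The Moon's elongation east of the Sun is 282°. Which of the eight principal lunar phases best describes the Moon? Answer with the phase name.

282° lies in the last quarter sector of the 8-phase cycle.

last quarter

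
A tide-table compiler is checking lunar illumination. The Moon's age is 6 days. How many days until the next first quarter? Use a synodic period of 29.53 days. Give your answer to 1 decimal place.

First quarter is 0.25 of the way through the cycle: age 0.25 × 29.53 = 7.383 d.
That is 7.383 − 6 = 1.383 days ahead.

1.4 days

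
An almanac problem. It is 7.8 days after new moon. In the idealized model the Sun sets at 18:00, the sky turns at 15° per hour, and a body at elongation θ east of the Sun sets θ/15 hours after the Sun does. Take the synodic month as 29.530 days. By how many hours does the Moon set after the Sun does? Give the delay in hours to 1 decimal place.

6.3 h

Phase angle: θ = 360°·(7.8 d)/(29.530 d) = 95.1°.
The Moon trails the Sun by θ/15 = 95.1/15 ≈ 6.34 hours.
So the Moon sets 6.34 h after the Sun.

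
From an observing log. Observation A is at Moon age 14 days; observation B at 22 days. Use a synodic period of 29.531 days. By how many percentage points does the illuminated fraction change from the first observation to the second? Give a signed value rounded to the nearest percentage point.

θ₁ = 360° × 14/29.531 = 170.7°, f₁ = (1 − cos θ₁)/2 = 0.993.
θ₂ = 360° × 22/29.531 = 268.2°, f₂ = (1 − cos θ₂)/2 = 0.516.
Change = f₂ − f₁ = -0.478 → -48 percentage points.

-48 percentage points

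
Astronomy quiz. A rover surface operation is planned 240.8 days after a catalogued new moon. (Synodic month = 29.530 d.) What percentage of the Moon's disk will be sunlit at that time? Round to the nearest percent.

22%

240.8 d spans 8 complete synodic months (8 × 29.530 = 236.24 d) plus 4.56 d.
Phase angle: θ = 360°·(4.56 d)/(29.530 d) = 55.6°.
Illuminated fraction = (1 − cos 55.6°)/2 = (1 − 0.565)/2 ≈ 0.217, so 22%.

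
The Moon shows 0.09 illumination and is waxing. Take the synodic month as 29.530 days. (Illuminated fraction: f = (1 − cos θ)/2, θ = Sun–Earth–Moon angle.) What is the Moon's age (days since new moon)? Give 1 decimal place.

cos θ = 1 − 2f = 0.820, giving a principal value of 34.9°.
The Moon is waxing (0°–180°), so θ = 34.9° directly.
That fraction of the synodic month is 34.9/360 × 29.530 d ≈ 2.86 d.

2.9 days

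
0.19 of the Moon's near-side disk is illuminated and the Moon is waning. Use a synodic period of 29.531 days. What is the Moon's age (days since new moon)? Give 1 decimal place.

25.3 days

cos θ = 1 − 2f = 0.620, giving a principal value of 51.7°.
Waning ⇒ past full, so θ = 360° − 51.7° = 308.3°.
That fraction of the synodic month is 308.3/360 × 29.531 d ≈ 25.29 d.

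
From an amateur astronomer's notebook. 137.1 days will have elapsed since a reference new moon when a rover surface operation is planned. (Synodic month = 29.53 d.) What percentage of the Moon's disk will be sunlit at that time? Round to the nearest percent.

137.1/29.53 = 4.643 lunations, so 4 complete cycles and 18.98 d into the next.
Phase angle: θ = 360°·(18.98 d)/(29.53 d) = 231.4°.
Illuminated fraction = (1 − cos 231.4°)/2 = (1 − (-0.624))/2 ≈ 0.812, so 81%.

81%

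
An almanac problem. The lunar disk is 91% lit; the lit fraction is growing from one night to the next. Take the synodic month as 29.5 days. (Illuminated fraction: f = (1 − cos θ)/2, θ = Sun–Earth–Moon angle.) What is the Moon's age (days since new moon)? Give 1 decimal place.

11.9 days

cos θ = 1 − 2f = -0.820, giving a principal value of 145.1°.
Waxing ⇒ before full, so θ = 145.1°.
That fraction of the synodic month is 145.1/360 × 29.5 d ≈ 11.89 d.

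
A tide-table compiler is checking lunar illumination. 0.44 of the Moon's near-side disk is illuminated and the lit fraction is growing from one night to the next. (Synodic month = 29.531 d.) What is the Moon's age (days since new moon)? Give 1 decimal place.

6.8 days

From f = (1 − cos θ)/2: cos θ = 1 − 2×0.44 = 0.120; arccos → 83.1°.
The Moon is waxing (0°–180°), so θ = 83.1° directly.
At 360°/29.531 d per day, 83.1° corresponds to 6.82 days.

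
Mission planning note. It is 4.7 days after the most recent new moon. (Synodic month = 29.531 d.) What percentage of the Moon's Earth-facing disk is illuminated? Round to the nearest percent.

23%

Elongation θ = 360° × 4.7/29.531 ≈ 57.3°.
cos 57.3° = 0.540, so f = (1 − 0.540)/2 = 0.230, so 23%.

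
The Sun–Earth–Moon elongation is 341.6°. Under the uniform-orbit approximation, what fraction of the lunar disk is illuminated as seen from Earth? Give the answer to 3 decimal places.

0.026

Half-versine of 341.6°: (1 − 0.949)/2 = 0.026.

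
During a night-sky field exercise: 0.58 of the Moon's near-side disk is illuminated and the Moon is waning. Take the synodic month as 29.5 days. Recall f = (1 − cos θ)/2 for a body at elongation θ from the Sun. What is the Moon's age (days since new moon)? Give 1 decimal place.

21.4 days

cos θ = 1 − 2f = -0.160, giving a principal value of 99.2°.
Since the Moon is past full (waning), take the reflex angle: θ = 360° − 99.2° = 260.8°.
That fraction of the synodic month is 260.8/360 × 29.5 d ≈ 21.37 d.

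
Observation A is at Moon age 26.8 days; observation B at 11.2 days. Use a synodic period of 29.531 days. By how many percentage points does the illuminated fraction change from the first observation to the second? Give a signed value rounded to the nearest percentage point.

First observation: θ = 360°·26.8/29.531 = 326.7°, so f = 0.082.
Second observation: θ = 136.5°, f = 0.863.
Δf = 0.863 − 0.082 = +0.781, i.e. +78 pp.

+78 percentage points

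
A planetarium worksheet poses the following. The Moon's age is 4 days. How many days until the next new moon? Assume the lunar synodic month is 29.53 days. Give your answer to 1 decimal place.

The next new moon completes the synodic month: 29.53 − 4 = 25.530 days.

25.5 days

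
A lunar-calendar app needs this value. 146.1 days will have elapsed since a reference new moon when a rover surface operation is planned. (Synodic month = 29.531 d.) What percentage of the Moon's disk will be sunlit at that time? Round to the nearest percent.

3%

146.1 d spans 4 complete synodic months (4 × 29.531 = 118.12 d) plus 27.98 d.
The Moon has covered 27.98/29.531 of its cycle, so θ ≈ 360° × 27.98/29.531 = 341.0°.
Illuminated fraction = (1 − cos 341.0°)/2 = (1 − 0.946)/2 ≈ 0.027, so 3%.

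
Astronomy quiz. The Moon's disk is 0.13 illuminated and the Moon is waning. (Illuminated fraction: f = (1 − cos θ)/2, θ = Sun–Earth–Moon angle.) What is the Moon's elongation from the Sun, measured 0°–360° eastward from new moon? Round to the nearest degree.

cos θ = 1 − 2f = 0.740, giving a principal value of 42.3°.
Since the Moon is past full (waning), take the reflex angle: θ = 360° − 42.3° = 317.7°.

318°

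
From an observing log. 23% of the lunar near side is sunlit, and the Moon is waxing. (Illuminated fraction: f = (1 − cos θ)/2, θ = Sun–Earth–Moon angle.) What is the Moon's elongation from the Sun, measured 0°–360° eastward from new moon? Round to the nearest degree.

cos θ = 1 − 2f = 0.540, giving a principal value of 57.3°.
The Moon is waxing (0°–180°), so θ = 57.3° directly.

57°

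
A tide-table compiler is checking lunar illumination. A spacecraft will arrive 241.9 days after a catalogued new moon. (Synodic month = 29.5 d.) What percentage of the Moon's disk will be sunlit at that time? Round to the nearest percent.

35%

241.9 d spans 8 complete synodic months (8 × 29.5 = 236.00 d) plus 5.90 d.
Phase angle: θ = 360°·(5.90 d)/(29.5 d) = 72.0°.
Illuminated fraction = (1 − cos 72.0°)/2 = (1 − 0.309)/2 ≈ 0.345, so 35%.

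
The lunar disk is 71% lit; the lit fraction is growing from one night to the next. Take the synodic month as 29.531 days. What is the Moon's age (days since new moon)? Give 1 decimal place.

9.4 days

Invert f = (1 − cos θ)/2 to get cos θ = 1 − 2(0.71) = -0.420, hence θ₀ = arccos -0.420 = 114.8°.
Waxing ⇒ before full, so θ = 114.8°.
That fraction of the synodic month is 114.8/360 × 29.531 d ≈ 9.42 d.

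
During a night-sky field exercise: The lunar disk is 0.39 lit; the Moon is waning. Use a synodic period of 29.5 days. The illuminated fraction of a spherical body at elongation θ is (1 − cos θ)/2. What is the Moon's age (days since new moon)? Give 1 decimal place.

23.2 days

cos θ = 1 − 2f = 0.220, giving a principal value of 77.3°.
Since the Moon is past full (waning), take the reflex angle: θ = 360° − 77.3° = 282.7°.
That fraction of the synodic month is 282.7/360 × 29.5 d ≈ 23.17 d.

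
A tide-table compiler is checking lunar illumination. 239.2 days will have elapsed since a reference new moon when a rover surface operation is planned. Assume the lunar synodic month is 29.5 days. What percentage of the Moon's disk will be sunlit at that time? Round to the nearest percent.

11%

239.2/29.5 = 8.108 lunations, so 8 complete cycles and 3.20 d into the next.
Elongation θ = 360° × 3.20/29.5 ≈ 39.1°.
With cos θ = 0.777, the lit fraction is (1 − 0.777)/2 ≈ 0.112, so 11%.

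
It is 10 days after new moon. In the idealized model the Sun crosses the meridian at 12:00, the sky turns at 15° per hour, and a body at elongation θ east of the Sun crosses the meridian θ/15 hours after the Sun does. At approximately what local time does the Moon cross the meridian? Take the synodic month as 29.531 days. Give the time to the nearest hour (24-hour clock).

20:00

The Moon has covered 10/29.531 of its cycle, so θ ≈ 360° × 10/29.531 = 121.9°.
The Moon trails the Sun by θ/15 = 121.9/15 ≈ 8.13 hours.
12:00 + 8.13 h ≈ 20:08 → 20:00 to the nearest hour.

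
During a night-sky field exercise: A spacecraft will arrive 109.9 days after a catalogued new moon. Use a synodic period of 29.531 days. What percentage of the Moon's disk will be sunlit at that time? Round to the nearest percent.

109.9 d spans 3 complete synodic months (3 × 29.531 = 88.59 d) plus 21.31 d.
Elongation θ = 360° × 21.31/29.531 ≈ 259.7°.
Illuminated fraction = (1 − cos 259.7°)/2 = (1 − (-0.178))/2 ≈ 0.589, so 59%.

59%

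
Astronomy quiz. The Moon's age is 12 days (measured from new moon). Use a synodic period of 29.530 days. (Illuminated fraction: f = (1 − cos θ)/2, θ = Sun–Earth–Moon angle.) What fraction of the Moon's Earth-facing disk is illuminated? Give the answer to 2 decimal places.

Phase angle: θ = 360°·(12 d)/(29.530 d) = 146.3°.
Illuminated fraction = (1 − cos 146.3°)/2 = (1 − (-0.832))/2 ≈ 0.916.

0.92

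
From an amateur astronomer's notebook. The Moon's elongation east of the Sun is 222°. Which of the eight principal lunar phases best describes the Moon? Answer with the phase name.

222° lies in the waning gibbous sector of the 8-phase cycle.

waning gibbous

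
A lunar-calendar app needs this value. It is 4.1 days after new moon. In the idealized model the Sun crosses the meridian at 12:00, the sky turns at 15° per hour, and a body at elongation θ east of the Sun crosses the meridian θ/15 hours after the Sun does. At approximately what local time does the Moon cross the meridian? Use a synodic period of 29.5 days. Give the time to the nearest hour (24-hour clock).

Elongation θ = 360° × 4.1/29.5 ≈ 50.0°.
Delay after the Sun = 50.0° / (15°/h) ≈ 3.34 h.
12:00 + 3.34 h ≈ 15:20 → 15:00 to the nearest hour.

15:00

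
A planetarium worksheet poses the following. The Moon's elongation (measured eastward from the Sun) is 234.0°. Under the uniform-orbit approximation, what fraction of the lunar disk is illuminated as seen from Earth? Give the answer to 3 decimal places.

cos 234.0° = (-0.588), so f = (1 − (-0.588))/2 = 0.794.

0.794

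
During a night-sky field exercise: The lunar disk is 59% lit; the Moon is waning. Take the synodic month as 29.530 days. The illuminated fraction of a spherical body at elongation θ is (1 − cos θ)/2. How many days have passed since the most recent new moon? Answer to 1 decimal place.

Invert f = (1 − cos θ)/2 to get cos θ = 1 − 2(0.59) = -0.180, hence θ₀ = arccos -0.180 = 100.4°.
Since the Moon is past full (waning), take the reflex angle: θ = 360° − 100.4° = 259.6°.
That fraction of the synodic month is 259.6/360 × 29.530 d ≈ 21.30 d.

21.3 days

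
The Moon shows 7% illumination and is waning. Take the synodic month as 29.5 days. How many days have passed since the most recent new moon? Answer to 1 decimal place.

Invert f = (1 − cos θ)/2 to get cos θ = 1 − 2(0.07) = 0.860, hence θ₀ = arccos 0.860 = 30.7°.
Waning ⇒ past full, so θ = 360° − 30.7° = 329.3°.
That fraction of the synodic month is 329.3/360 × 29.5 d ≈ 26.99 d.

27.0 days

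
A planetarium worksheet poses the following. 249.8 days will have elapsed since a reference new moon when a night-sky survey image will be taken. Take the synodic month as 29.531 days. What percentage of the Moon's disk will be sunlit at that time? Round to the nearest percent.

98%

Reduce mod P: 249.8 − 8×29.531 = 13.55 d into the current lunation.
Elongation θ = 360° × 13.55/29.531 ≈ 165.2°.
cos 165.2° = (-0.967), so f = (1 − (-0.967))/2 = 0.983, so 98%.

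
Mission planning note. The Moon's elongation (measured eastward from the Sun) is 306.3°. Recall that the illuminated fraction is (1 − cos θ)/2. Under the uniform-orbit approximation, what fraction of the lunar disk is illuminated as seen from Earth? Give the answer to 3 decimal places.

0.204

f = (1 − cos 306.3°)/2 = (1 − 0.592)/2 ≈ 0.204.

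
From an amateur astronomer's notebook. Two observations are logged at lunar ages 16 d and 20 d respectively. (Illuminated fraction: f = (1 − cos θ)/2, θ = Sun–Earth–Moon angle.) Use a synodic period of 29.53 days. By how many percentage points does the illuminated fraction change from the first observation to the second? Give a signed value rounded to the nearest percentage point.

-26 percentage points

First observation: θ = 360°·16/29.53 = 195.1°, so f = 0.983.
Second observation: θ = 243.8°, f = 0.721.
Δf = 0.721 − 0.983 = -0.262, i.e. -26 pp.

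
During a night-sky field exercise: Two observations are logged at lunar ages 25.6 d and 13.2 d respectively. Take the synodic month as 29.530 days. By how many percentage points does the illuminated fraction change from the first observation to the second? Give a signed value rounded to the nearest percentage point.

+81 percentage points

θ₁ = 360° × 25.6/29.530 = 312.1°, f₁ = (1 − cos θ₁)/2 = 0.165.
θ₂ = 360° × 13.2/29.530 = 160.9°, f₂ = (1 − cos θ₂)/2 = 0.973.
Change = f₂ − f₁ = +0.808 → +81 percentage points.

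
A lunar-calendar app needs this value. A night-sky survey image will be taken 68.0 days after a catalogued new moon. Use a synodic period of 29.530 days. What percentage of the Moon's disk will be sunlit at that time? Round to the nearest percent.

68.0 d spans 2 complete synodic months (2 × 29.530 = 59.06 d) plus 8.94 d.
The Moon has covered 8.94/29.530 of its cycle, so θ ≈ 360° × 8.94/29.530 = 109.0°.
Illuminated fraction = (1 − cos 109.0°)/2 = (1 − (-0.325))/2 ≈ 0.663, so 66%.

66%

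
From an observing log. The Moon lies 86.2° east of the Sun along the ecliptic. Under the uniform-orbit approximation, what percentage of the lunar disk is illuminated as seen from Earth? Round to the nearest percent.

cos 86.2° = 0.066, so f = (1 − 0.066)/2 = 0.467, i.e. 47%.

47%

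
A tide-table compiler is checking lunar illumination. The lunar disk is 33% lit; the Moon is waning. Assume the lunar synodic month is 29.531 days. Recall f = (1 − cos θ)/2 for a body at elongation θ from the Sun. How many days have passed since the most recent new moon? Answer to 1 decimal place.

23.8 days

From f = (1 − cos θ)/2: cos θ = 1 − 2×0.33 = 0.340; arccos → 70.1°.
Waning ⇒ past full, so θ = 360° − 70.1° = 289.9°.
Age = 29.531 × 289.9°/360° ≈ 23.78 days.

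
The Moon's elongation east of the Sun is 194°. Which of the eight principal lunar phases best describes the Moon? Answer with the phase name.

The full moon sector spans roughly 158°–202°; 194° falls inside it.

full moon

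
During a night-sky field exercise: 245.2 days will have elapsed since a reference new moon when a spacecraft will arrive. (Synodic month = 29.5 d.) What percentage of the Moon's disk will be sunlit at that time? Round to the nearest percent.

69%

245.2 d spans 8 complete synodic months (8 × 29.5 = 236.00 d) plus 9.20 d.
Elongation θ = 360° × 9.20/29.5 ≈ 112.3°.
With cos θ = (-0.379), the lit fraction is (1 − (-0.379))/2 ≈ 0.689, so 69%.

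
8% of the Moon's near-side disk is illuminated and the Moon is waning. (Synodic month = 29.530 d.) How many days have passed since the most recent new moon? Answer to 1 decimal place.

26.8 days

From f = (1 − cos θ)/2: cos θ = 1 − 2×0.08 = 0.840; arccos → 32.9°.
Since the Moon is past full (waning), take the reflex angle: θ = 360° − 32.9° = 327.1°.
Age = 29.530 × 327.1°/360° ≈ 26.83 days.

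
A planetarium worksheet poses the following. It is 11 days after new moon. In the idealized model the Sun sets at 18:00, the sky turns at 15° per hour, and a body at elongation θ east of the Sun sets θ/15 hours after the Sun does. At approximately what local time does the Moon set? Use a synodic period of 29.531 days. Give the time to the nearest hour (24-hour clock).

03:00

The Moon has covered 11/29.531 of its cycle, so θ ≈ 360° × 11/29.531 = 134.1°.
The Moon trails the Sun by θ/15 = 134.1/15 ≈ 8.94 hours.
18:00 + 8.94 h ≈ 02:56 → 03:00 to the nearest hour.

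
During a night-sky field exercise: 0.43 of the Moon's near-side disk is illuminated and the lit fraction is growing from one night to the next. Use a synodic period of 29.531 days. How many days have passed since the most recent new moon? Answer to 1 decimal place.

cos θ = 1 − 2f = 0.140, giving a principal value of 82.0°.
Waxing ⇒ before full, so θ = 82.0°.
At 360°/29.531 d per day, 82.0° corresponds to 6.72 days.

6.7 days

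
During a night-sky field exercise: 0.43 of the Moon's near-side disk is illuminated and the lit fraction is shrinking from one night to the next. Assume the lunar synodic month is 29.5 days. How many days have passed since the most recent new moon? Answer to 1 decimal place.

22.8 days

Invert f = (1 − cos θ)/2 to get cos θ = 1 − 2(0.43) = 0.140, hence θ₀ = arccos 0.140 = 82.0°.
Waning ⇒ past full, so θ = 360° − 82.0° = 278.0°.
At 360°/29.5 d per day, 278.0° corresponds to 22.78 days.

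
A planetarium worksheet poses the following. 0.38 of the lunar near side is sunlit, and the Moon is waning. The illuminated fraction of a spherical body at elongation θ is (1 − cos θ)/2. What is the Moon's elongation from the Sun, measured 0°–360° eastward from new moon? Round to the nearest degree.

cos θ = 1 − 2f = 0.240, giving a principal value of 76.1°.
A waning Moon lies in 180°–360°, so θ = 360° − 76.1° = 283.9°.

284°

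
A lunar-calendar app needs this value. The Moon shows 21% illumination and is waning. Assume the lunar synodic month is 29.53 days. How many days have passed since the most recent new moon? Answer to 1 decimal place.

cos θ = 1 − 2f = 0.580, giving a principal value of 54.5°.
A waning Moon lies in 180°–360°, so θ = 360° − 54.5° = 305.5°.
That fraction of the synodic month is 305.5/360 × 29.53 d ≈ 25.06 d.

25.1 days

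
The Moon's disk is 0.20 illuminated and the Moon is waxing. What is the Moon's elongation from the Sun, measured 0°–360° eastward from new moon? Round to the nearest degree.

cos θ = 1 − 2f = 0.600, giving a principal value of 53.1°.
Waxing ⇒ before full, so θ = 53.1°.

53°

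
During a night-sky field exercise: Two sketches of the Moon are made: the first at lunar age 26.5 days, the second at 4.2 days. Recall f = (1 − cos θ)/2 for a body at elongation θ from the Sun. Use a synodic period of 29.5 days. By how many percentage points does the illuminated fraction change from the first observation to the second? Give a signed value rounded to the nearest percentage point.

+9 pp

First observation: θ = 360°·26.5/29.5 = 323.4°, so f = 0.099.
Second observation: θ = 51.3°, f = 0.187.
Δf = 0.187 − 0.099 = +0.088, i.e. +9 pp.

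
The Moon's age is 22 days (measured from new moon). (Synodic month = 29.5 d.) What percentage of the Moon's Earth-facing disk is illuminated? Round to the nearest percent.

The Moon has covered 22/29.5 of its cycle, so θ ≈ 360° × 22/29.5 = 268.5°.
cos 268.5° = (-0.027), so f = (1 − (-0.027))/2 = 0.513, so 51%.

51%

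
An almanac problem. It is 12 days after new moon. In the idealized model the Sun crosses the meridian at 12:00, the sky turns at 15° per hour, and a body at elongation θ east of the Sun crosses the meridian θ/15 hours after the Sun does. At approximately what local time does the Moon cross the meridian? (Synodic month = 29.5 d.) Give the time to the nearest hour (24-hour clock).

22:00

Elongation θ = 360° × 12/29.5 ≈ 146.4°.
The Moon trails the Sun by θ/15 = 146.4/15 ≈ 9.76 hours.
12:00 + 9.76 h ≈ 21:46 → 22:00 to the nearest hour.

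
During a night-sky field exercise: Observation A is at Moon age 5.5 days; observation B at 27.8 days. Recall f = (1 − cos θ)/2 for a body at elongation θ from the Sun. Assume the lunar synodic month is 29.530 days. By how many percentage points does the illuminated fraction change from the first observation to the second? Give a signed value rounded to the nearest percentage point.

-27 percentage points

θ₁ = 360° × 5.5/29.530 = 67.1°, f₁ = (1 − cos θ₁)/2 = 0.305.
θ₂ = 360° × 27.8/29.530 = 338.9°, f₂ = (1 − cos θ₂)/2 = 0.033.
Change = f₂ − f₁ = -0.272 → -27 percentage points.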